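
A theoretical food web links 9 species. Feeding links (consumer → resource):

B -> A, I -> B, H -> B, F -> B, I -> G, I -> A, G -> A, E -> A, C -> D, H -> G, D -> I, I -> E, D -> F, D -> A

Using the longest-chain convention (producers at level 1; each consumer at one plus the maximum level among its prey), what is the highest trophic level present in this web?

5

Producers (level 1): A.
A → E → I → D → C gives C level 5.
No species has a prey at level 5, so no species reaches level 6.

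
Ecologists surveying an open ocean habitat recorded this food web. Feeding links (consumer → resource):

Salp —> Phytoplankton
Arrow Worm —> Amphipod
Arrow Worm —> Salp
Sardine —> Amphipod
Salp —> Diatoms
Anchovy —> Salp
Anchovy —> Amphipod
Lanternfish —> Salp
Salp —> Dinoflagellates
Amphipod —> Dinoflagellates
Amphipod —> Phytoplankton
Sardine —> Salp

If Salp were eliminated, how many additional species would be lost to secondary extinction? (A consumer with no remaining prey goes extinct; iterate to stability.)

Remove Salp.
Round 1: Lanternfish (all prey gone) → extinct.
No further losses. Total secondary extinctions: 1.

1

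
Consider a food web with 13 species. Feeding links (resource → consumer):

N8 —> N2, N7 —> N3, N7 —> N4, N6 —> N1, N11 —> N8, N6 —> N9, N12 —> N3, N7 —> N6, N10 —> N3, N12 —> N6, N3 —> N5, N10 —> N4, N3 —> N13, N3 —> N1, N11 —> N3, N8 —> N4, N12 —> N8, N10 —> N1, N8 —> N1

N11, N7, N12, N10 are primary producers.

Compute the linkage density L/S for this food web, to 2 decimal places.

There are L = 19 links among S = 13 species.
L/S = 19/13 = 1.4615 ≈ 1.46.

L/S = 1.46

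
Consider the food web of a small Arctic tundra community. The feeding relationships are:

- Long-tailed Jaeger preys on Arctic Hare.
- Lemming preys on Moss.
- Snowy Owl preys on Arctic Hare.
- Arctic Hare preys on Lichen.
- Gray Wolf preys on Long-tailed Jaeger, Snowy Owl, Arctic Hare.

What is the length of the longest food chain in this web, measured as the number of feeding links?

One longest chain: Lichen → Arctic Hare → Snowy Owl → Gray Wolf.
It has 4 species and 3 links.

3 links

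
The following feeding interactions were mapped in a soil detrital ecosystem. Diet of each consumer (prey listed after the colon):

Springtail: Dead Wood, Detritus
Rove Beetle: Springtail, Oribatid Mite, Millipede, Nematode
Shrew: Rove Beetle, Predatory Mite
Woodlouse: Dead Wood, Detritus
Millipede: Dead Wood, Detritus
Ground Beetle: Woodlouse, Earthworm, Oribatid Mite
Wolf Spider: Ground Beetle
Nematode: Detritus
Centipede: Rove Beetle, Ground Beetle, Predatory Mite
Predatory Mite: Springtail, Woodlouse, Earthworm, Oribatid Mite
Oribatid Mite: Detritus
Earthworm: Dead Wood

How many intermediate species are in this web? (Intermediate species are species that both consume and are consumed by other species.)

9

Intermediate species (has both prey and predators): Springtail, Woodlouse, Earthworm, Oribatid Mite, Millipede, Nematode, Rove Beetle, Ground Beetle, Predatory Mite.
Count: 9.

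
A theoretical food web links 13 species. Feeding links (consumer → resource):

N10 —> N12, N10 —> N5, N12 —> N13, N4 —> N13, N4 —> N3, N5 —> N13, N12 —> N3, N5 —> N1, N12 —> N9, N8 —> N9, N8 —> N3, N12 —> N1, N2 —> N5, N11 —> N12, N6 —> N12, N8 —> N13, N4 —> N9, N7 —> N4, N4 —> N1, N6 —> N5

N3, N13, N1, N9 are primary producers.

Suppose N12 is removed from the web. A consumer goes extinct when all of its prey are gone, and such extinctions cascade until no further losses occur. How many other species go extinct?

1

Remove N12.
Round 1: N11 (all prey gone) → extinct.
No further losses. Total secondary extinctions: 1.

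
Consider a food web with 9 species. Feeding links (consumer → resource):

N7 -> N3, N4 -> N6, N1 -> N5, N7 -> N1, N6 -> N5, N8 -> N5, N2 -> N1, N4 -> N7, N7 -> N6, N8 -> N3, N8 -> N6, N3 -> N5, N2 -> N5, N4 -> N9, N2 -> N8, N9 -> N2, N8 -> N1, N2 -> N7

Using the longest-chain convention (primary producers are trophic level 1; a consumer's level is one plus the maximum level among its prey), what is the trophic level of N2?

Trophic level 4

N5 is a producer → level 1.
N6 eats N5 → level 2.
N7 eats N6 (level 2); other prey at levels: N1 2, N3 2 → level 3.
N2 eats N7 (level 3); other prey at levels: N5 1, N1 2, N8 3 → level 4.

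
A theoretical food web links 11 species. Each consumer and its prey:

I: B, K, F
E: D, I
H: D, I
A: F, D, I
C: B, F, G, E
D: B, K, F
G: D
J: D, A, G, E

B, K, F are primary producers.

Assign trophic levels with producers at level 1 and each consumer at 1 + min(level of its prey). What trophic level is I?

Trophic level 2

B is a producer → level 1.
I eats B → level 2.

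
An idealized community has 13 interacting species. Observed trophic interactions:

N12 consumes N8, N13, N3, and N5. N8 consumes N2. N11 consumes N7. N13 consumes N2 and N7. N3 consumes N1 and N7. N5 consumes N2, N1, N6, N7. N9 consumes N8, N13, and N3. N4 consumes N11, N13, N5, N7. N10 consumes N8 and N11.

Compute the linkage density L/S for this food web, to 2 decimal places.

L/S = 1.77

There are L = 23 links among S = 13 species.
L/S = 23/13 = 1.7692 ≈ 1.77.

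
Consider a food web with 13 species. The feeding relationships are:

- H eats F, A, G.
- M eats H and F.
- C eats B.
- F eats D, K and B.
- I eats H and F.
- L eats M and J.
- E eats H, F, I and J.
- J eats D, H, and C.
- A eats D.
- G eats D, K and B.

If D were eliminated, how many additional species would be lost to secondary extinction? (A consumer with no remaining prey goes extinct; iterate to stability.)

1

Remove D.
Round 1: A (all prey gone) → extinct.
No further losses. Total secondary extinctions: 1.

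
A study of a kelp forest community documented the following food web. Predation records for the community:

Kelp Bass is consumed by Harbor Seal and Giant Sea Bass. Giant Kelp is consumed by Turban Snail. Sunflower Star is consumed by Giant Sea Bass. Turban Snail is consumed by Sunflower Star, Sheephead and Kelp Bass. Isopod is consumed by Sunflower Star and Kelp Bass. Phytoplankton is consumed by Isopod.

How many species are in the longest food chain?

One longest chain: Phytoplankton → Isopod → Kelp Bass → Giant Sea Bass.
It has 4 species and 3 links.

4 species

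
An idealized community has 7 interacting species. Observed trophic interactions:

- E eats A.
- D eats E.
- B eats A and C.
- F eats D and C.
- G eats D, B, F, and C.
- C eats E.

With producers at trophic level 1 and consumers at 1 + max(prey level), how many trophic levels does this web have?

Producers (level 1): A.
A → E → D → F → G gives G level 5.
No species has a prey at level 5, so no species reaches level 6.

5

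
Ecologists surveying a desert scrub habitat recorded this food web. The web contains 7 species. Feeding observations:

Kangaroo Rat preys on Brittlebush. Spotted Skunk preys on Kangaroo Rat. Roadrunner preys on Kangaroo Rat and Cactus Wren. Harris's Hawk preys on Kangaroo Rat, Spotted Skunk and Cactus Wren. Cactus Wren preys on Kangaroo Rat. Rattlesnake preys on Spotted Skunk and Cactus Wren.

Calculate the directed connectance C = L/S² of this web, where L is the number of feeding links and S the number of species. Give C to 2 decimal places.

C = 0.20

The web has S = 7 species and L = 10 feeding links.
C = L / S² = 10 / 49 = 0.2041 ≈ 0.20.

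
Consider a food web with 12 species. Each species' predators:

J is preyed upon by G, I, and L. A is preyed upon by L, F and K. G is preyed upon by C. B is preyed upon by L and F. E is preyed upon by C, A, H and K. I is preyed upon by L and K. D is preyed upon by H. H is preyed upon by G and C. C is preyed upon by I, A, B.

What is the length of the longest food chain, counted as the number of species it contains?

6 species

One longest chain: E → H → G → C → I → L.
It has 6 species and 5 links.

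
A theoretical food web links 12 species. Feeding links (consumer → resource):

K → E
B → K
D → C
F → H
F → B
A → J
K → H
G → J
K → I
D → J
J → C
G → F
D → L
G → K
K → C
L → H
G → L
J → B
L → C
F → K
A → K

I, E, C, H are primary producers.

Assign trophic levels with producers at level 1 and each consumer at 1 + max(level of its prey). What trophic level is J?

I is a producer → level 1.
K eats I (level 1); other prey at levels: E 1, C 1, H 1 → level 2.
B eats K → level 3.
J eats B (level 3); other prey at levels: C 1 → level 4.

Trophic level 4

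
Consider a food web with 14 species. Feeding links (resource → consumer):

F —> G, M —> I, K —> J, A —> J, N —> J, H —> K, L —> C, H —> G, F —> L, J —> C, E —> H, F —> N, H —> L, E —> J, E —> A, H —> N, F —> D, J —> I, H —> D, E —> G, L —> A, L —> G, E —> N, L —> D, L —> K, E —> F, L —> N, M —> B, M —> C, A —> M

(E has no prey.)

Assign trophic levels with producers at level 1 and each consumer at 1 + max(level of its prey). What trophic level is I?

E is a producer → level 1.
H eats E → level 2.
L eats H (level 2); other prey at levels: F 2 → level 3.
A eats L (level 3); other prey at levels: E 1 → level 4.
M eats A → level 5.
I eats M (level 5); other prey at levels: J 5 → level 6.

Trophic level 6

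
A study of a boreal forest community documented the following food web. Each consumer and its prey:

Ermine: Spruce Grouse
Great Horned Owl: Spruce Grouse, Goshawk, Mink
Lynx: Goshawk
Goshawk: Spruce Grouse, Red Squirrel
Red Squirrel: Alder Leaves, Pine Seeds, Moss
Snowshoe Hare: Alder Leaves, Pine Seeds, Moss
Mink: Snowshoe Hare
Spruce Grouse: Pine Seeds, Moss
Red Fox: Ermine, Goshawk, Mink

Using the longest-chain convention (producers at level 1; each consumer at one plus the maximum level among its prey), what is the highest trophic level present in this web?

4

Producers (level 1): Alder Leaves, Pine Seeds, Moss.
Pine Seeds → Spruce Grouse → Goshawk → Lynx gives Lynx level 4.
No species has a prey at level 4, so no species reaches level 5.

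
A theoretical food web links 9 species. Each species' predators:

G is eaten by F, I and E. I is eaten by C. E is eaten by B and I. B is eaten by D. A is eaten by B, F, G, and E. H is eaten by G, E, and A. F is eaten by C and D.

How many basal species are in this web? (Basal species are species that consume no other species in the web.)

Basal species (no prey listed): H.
Count: 1.

1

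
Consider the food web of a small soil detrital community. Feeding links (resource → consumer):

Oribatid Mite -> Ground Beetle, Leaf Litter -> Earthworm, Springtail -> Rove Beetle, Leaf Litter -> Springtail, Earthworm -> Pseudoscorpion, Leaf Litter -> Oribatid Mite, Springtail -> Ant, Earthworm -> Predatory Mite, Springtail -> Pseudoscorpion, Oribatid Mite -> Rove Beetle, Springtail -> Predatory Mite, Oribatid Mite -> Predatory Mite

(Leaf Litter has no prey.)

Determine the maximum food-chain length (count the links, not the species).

2 links

One longest chain: Leaf Litter → Springtail → Predatory Mite.
It has 3 species and 2 links.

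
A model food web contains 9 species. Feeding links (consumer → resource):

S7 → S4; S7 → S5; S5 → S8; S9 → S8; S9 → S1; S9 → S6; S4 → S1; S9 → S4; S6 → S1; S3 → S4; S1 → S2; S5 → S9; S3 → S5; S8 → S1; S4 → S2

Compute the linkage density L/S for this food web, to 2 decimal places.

There are L = 15 links among S = 9 species.
L/S = 15/9 = 1.6667 ≈ 1.67.

L/S = 1.67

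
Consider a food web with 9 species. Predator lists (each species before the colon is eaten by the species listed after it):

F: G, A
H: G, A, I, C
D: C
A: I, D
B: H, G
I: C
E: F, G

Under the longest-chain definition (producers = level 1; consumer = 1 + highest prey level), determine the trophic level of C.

Trophic level 5

E is a producer → level 1.
F eats E → level 2.
A eats F (level 2); other prey at levels: H 2 → level 3.
I eats A (level 3); other prey at levels: H 2 → level 4.
C eats I (level 4); other prey at levels: H 2, D 4 → level 5.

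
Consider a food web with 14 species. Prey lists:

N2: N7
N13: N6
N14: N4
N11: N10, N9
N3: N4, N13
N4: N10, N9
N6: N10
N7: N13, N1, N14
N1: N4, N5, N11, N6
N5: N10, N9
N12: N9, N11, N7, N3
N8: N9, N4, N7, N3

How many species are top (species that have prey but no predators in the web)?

Top species (has prey, but nothing eats it): N8, N12, N2.
Count: 3.

3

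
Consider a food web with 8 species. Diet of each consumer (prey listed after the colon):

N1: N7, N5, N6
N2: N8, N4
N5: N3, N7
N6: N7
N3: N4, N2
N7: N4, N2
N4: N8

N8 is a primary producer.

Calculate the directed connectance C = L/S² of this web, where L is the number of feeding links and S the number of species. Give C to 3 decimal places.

The web has S = 8 species and L = 13 feeding links.
C = L / S² = 13 / 64 = 0.2031 ≈ 0.203.

C = 0.203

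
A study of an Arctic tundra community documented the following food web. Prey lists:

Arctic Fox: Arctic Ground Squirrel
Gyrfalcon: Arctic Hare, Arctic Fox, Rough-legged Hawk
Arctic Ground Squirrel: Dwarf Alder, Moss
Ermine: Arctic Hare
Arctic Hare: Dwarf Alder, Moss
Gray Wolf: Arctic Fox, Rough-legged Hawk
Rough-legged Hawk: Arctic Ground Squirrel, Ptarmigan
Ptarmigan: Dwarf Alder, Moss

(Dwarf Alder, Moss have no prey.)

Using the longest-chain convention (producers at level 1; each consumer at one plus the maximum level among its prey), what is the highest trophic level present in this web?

Producers (level 1): Dwarf Alder, Moss.
Dwarf Alder → Arctic Ground Squirrel → Arctic Fox → Gyrfalcon gives Gyrfalcon level 4.
No species has a prey at level 4, so no species reaches level 5.

4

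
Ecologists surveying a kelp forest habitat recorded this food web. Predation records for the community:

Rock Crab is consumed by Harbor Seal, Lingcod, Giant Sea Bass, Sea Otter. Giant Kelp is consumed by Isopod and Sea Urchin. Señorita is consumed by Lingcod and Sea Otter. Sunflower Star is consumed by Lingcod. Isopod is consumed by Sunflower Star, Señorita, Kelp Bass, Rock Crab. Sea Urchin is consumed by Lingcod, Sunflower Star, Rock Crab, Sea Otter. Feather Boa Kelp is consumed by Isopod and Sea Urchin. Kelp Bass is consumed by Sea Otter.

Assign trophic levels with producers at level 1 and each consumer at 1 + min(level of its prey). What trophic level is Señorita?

Trophic level 3

Giant Kelp is a producer → level 1.
Isopod eats Giant Kelp → level 2.
Señorita eats Isopod → level 3.
No prey of Señorita is below level 2, so 3 is the minimum.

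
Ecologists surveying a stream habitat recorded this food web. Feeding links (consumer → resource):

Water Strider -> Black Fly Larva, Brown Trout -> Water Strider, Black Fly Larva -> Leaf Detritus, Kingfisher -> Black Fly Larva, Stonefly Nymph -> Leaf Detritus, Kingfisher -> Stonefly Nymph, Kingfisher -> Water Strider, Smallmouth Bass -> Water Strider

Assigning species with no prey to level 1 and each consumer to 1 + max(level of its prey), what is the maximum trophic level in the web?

Basal resources (level 1): Leaf Detritus.
Leaf Detritus → Black Fly Larva → Water Strider → Kingfisher gives Kingfisher level 4.
No species has a prey at level 4, so no species reaches level 5.

4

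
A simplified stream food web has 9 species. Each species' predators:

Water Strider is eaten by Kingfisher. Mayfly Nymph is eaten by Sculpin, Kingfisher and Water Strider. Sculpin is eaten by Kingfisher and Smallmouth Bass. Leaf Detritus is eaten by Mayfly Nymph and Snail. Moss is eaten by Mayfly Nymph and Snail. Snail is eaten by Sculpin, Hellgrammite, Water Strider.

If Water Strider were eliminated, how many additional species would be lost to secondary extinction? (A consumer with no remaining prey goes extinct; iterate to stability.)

Remove Water Strider.
Every predator of it retains at least one other prey: Kingfisher still has Mayfly Nymph, Sculpin.
No consumer loses all prey, so no secondary extinctions occur.

0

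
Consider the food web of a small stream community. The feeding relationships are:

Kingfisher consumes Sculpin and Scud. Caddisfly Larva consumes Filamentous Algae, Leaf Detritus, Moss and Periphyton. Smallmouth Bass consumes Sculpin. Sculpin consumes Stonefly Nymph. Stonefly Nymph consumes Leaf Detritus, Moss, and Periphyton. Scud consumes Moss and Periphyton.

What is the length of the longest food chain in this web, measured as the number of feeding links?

3 links

One longest chain: Periphyton → Stonefly Nymph → Sculpin → Smallmouth Bass.
It has 4 species and 3 links.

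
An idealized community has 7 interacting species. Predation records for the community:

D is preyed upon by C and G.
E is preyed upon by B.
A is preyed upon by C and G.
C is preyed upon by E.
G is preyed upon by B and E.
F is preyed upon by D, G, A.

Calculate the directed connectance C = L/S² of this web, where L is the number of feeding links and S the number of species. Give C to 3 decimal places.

C = 0.224

The web has S = 7 species and L = 11 feeding links.
C = L / S² = 11 / 49 = 0.2245 ≈ 0.224.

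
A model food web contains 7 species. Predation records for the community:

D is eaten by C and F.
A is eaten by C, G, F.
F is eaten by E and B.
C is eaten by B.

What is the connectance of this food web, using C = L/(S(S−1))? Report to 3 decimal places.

C = 0.190

The web has S = 7 species and L = 8 feeding links.
C = L / (S(S−1)) = 8 / 42 = 0.1905 ≈ 0.190.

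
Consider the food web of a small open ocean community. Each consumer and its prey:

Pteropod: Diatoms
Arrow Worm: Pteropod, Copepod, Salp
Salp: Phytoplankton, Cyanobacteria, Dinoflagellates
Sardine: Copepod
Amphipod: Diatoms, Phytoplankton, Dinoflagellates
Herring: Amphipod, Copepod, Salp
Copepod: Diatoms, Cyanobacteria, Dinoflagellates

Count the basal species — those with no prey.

4

Basal species (no prey listed): Diatoms, Phytoplankton, Cyanobacteria, Dinoflagellates.
Count: 4.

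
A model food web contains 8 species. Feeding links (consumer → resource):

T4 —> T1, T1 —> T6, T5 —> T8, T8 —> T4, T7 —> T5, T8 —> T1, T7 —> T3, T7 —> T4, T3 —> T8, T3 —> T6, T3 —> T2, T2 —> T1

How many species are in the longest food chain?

6 species

One longest chain: T6 → T1 → T4 → T8 → T3 → T7.
It has 6 species and 5 links.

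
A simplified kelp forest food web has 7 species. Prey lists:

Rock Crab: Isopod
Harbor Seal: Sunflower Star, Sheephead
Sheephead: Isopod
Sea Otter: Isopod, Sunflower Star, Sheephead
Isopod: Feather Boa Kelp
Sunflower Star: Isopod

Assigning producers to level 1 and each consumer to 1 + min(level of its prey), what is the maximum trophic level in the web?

4

Producers (level 1): Feather Boa Kelp.
Following each consumer down to its lowest-level prey: Feather Boa Kelp → Isopod → Sunflower Star → Harbor Seal (levels 1 through 4).
All prey of Harbor Seal (Sunflower Star 3, Sheephead 3) are at level 3 or above, so Harbor Seal is at level 1 + 3 = 4.
Every consumer has at least one prey at level 3 or below, so none exceeds level 4.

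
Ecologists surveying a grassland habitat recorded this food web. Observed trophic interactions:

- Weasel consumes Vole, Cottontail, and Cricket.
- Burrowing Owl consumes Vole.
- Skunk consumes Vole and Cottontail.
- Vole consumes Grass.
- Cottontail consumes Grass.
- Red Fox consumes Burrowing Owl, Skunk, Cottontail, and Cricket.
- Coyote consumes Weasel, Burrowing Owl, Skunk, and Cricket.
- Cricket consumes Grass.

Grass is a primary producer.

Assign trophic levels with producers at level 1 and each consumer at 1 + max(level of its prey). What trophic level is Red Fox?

Grass is a producer → level 1.
Cottontail eats Grass → level 2.
Skunk eats Cottontail (level 2); other prey at levels: Vole 2 → level 3.
Red Fox eats Skunk (level 3); other prey at levels: Cottontail 2, Cricket 2, Burrowing Owl 3 → level 4.

Trophic level 4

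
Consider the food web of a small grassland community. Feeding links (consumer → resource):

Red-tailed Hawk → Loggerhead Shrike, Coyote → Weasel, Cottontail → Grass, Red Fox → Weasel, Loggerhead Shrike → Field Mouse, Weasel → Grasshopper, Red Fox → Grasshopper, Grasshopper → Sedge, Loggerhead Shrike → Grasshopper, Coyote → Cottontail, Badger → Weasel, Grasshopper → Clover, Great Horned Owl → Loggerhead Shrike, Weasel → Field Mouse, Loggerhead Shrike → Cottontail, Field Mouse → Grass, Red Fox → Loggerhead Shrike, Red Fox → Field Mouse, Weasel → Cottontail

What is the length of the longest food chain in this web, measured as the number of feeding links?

3 links

One longest chain: Grass → Field Mouse → Weasel → Red Fox.
It has 4 species and 3 links.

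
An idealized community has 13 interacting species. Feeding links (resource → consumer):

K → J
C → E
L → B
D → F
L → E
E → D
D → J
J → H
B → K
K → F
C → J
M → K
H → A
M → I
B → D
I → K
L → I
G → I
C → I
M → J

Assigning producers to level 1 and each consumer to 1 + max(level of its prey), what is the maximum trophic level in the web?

6

Producers (level 1): L, G, M, C.
L → E → D → J → H → A gives A level 6.
No species has a prey at level 6, so no species reaches level 7.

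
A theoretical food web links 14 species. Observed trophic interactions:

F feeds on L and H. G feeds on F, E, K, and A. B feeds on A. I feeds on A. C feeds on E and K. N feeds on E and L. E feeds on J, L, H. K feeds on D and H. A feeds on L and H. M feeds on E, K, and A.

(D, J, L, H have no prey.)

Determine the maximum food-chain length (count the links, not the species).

One longest chain: L → A → G.
It has 3 species and 2 links.

2 links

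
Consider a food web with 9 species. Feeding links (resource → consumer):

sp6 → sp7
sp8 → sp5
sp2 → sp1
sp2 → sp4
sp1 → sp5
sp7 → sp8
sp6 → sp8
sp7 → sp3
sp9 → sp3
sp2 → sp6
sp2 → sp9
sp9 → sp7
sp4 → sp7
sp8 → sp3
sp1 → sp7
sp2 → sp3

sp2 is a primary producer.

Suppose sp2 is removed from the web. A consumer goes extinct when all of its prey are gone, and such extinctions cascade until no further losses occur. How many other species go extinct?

Remove sp2.
Round 1: sp9 (all prey gone), sp1 (all prey gone), sp6 (all prey gone), sp4 (all prey gone) → extinct.
Round 2: sp7 (all prey gone) → extinct.
Round 3: sp8 (all prey gone) → extinct.
Round 4: sp3 (all prey gone), sp5 (all prey gone) → extinct.
No further losses. Total secondary extinctions: 8.

8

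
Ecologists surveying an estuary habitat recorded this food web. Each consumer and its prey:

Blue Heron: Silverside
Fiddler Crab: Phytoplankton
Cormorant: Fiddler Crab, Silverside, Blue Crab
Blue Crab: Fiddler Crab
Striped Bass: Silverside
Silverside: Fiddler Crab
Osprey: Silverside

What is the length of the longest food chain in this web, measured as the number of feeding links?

3 links

One longest chain: Phytoplankton → Fiddler Crab → Silverside → Striped Bass.
It has 4 species and 3 links.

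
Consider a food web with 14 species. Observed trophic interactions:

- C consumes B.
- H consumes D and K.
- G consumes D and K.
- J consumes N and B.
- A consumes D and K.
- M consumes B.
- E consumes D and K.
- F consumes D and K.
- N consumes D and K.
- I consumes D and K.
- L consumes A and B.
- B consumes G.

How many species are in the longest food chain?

One longest chain: K → G → B → M.
It has 4 species and 3 links.

4 species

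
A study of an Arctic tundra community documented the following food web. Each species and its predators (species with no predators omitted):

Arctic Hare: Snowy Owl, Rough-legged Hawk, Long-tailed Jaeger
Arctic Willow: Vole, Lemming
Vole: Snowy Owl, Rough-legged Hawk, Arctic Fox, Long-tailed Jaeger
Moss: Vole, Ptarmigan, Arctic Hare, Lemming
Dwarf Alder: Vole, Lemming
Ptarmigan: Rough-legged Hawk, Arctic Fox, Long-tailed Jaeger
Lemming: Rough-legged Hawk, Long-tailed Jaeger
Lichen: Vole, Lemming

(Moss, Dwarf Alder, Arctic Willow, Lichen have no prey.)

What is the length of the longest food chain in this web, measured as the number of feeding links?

One longest chain: Moss → Vole → Snowy Owl.
It has 3 species and 2 links.

2 links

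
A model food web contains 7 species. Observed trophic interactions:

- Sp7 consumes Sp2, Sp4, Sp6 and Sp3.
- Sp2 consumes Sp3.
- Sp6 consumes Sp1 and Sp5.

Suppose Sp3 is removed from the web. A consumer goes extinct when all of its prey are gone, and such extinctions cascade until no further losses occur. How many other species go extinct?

1

Remove Sp3.
Round 1: Sp2 (all prey gone) → extinct.
No further losses. Total secondary extinctions: 1.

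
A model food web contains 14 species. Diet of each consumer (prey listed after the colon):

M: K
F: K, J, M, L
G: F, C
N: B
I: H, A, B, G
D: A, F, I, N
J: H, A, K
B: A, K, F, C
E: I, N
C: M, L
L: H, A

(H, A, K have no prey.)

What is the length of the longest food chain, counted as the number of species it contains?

6 species

One longest chain: H → J → F → B → I → E.
It has 6 species and 5 links.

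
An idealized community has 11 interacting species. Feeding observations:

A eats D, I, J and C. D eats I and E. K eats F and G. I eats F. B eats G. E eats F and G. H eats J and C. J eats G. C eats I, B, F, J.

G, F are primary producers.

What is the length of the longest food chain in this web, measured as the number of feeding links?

One longest chain: G → E → D → A.
It has 4 species and 3 links.

3 links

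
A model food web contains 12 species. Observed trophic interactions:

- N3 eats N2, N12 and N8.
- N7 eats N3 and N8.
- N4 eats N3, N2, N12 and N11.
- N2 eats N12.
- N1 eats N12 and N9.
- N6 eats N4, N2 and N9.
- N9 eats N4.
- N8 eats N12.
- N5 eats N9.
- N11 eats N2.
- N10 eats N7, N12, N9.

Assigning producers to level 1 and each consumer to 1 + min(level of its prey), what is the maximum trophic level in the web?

4

Producers (level 1): N12.
Following each consumer down to its lowest-level prey: N12 → N4 → N9 → N5 (levels 1 through 4).
All prey of N5 (N9 3) are at level 3 or above, so N5 is at level 1 + 3 = 4.
Every consumer has at least one prey at level 3 or below, so none exceeds level 4.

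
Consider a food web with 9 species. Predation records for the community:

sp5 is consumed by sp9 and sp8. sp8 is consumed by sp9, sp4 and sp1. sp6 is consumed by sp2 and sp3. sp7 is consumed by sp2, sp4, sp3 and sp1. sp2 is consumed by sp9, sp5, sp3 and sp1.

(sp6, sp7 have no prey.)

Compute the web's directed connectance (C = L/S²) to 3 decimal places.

The web has S = 9 species and L = 15 feeding links.
C = L / S² = 15 / 81 = 0.1852 ≈ 0.185.

C = 0.185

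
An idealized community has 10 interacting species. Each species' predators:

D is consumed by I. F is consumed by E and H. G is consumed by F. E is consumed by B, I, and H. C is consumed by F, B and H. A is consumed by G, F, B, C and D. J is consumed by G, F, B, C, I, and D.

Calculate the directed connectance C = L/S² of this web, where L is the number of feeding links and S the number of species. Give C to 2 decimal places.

C = 0.21

The web has S = 10 species and L = 21 feeding links.
C = L / S² = 21 / 100 = 0.2100 ≈ 0.21.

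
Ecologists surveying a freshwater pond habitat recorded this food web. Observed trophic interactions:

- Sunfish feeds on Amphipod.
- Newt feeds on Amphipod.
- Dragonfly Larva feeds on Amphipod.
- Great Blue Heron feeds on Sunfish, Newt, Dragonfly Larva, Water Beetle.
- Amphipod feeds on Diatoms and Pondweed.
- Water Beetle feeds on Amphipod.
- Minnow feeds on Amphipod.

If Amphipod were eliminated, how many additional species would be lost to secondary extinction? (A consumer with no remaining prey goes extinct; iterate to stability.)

Remove Amphipod.
Round 1: Dragonfly Larva (all prey gone), Newt (all prey gone), Minnow (all prey gone), Sunfish (all prey gone), Water Beetle (all prey gone) → extinct.
Round 2: Great Blue Heron (all prey gone) → extinct.
No further losses. Total secondary extinctions: 6.

6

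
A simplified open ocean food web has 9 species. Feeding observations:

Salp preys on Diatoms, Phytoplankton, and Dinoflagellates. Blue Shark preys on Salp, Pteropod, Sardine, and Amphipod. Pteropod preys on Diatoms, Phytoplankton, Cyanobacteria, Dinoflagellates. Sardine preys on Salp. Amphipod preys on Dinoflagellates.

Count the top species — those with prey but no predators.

Top species (has prey, but nothing eats it): Blue Shark.
Count: 1.

1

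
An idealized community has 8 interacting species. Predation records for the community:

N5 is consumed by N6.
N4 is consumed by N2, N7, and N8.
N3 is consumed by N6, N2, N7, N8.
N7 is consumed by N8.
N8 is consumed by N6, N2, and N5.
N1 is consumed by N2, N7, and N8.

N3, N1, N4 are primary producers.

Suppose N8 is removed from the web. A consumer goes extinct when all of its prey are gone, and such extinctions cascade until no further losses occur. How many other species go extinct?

Remove N8.
Round 1: N5 (all prey gone) → extinct.
No further losses. Total secondary extinctions: 1.

1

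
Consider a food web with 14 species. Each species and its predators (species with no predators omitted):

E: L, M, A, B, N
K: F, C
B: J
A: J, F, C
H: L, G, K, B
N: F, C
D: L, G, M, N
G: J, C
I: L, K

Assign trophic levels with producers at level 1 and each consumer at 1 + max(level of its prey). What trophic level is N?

D is a producer → level 1.
N eats D (level 1); other prey at levels: E 1 → level 2.

Trophic level 2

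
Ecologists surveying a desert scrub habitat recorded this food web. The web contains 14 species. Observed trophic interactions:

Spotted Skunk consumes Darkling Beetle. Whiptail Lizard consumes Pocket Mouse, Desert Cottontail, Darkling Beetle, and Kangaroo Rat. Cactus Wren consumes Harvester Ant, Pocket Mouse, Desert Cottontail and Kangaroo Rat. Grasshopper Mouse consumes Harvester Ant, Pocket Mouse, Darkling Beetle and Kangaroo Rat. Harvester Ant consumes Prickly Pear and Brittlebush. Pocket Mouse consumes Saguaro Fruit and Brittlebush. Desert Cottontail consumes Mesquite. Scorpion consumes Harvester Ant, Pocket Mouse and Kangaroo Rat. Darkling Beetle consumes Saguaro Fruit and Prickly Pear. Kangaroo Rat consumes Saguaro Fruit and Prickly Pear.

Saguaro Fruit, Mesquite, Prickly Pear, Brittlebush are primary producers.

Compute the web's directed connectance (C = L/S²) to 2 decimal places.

The web has S = 14 species and L = 25 feeding links.
C = L / S² = 25 / 196 = 0.1276 ≈ 0.13.

C = 0.13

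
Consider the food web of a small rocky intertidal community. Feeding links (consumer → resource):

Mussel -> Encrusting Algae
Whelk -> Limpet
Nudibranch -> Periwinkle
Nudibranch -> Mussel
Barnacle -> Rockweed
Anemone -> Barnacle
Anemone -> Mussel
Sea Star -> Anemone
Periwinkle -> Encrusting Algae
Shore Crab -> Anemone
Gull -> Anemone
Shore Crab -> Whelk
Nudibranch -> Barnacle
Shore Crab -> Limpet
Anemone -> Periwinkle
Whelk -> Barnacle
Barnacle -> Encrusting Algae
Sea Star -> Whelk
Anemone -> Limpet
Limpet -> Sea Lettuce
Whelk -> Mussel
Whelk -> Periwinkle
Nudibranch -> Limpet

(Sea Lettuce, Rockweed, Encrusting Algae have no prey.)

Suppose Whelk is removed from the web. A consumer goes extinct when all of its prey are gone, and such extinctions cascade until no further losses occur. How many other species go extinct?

0

Remove Whelk.
Every predator of it retains at least one other prey: Shore Crab still has Limpet, Anemone; Sea Star still has Anemone.
No consumer loses all prey, so no secondary extinctions occur.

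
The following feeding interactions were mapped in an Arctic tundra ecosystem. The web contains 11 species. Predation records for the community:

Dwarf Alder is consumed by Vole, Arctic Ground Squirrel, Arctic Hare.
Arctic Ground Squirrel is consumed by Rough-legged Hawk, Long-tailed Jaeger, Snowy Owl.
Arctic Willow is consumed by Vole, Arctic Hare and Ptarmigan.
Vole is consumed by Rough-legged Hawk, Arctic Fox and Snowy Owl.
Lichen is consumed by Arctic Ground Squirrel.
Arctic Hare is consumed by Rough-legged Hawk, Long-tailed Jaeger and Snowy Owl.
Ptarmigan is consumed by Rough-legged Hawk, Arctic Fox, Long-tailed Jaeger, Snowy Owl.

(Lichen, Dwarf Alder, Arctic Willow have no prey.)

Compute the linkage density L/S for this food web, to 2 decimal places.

L/S = 1.82

There are L = 20 links among S = 11 species.
L/S = 20/11 = 1.8182 ≈ 1.82.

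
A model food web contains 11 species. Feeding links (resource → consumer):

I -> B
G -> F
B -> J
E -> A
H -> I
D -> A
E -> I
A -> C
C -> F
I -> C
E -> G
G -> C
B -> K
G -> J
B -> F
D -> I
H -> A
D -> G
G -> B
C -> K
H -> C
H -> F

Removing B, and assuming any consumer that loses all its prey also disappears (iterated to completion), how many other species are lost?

0

Remove B.
Every predator of it retains at least one other prey: J still has G; F still has H, G, C; K still has C.
No consumer loses all prey, so no secondary extinctions occur.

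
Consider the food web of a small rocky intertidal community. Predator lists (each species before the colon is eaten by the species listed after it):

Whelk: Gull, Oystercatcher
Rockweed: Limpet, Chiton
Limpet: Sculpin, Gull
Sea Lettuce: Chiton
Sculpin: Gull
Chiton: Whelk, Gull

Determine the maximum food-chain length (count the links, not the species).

One longest chain: Rockweed → Chiton → Whelk → Gull.
It has 4 species and 3 links.

3 links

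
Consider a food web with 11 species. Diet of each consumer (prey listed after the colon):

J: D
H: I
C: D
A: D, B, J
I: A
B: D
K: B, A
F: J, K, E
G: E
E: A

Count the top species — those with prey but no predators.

Top species (has prey, but nothing eats it): C, G, F, H.
Count: 4.

4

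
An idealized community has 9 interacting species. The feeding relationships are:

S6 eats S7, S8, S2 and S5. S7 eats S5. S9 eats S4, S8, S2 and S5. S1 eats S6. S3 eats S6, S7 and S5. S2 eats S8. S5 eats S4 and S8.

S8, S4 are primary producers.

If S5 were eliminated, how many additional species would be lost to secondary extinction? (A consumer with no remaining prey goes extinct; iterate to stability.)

Remove S5.
Round 1: S7 (all prey gone) → extinct.
No further losses. Total secondary extinctions: 1.

1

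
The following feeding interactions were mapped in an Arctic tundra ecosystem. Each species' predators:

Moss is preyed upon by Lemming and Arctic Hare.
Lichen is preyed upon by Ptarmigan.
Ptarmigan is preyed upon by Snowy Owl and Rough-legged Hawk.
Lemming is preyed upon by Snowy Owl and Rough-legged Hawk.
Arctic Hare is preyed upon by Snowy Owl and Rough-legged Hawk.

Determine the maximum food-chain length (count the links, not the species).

One longest chain: Lichen → Ptarmigan → Rough-legged Hawk.
It has 3 species and 2 links.

2 links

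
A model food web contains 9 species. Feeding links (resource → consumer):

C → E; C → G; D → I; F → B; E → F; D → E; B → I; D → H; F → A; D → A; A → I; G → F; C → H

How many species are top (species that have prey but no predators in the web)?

2

Top species (has prey, but nothing eats it): H, I.
Count: 2.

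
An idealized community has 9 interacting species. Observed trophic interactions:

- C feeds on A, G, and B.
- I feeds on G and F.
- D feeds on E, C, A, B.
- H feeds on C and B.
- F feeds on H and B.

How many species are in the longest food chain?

5 species

One longest chain: B → C → H → F → I.
It has 5 species and 4 links.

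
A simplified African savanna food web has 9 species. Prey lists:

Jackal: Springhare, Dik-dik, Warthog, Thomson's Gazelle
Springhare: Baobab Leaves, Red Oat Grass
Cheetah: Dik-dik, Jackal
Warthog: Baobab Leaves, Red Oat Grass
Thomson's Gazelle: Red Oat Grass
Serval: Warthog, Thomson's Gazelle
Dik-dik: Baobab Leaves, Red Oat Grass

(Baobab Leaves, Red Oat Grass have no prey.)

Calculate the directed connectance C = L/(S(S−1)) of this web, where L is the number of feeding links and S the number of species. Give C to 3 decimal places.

The web has S = 9 species and L = 15 feeding links.
C = L / (S(S−1)) = 15 / 72 = 0.2083 ≈ 0.208.

C = 0.208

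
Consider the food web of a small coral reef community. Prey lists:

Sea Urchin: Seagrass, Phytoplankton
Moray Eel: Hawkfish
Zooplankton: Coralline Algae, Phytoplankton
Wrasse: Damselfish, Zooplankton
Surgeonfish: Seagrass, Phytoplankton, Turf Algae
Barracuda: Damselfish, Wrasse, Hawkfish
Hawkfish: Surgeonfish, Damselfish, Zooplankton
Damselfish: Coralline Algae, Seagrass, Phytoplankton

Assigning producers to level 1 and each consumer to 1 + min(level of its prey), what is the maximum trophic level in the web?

4

Producers (level 1): Coralline Algae, Seagrass, Phytoplankton, Turf Algae.
Following each consumer down to its lowest-level prey: Seagrass → Surgeonfish → Hawkfish → Moray Eel (levels 1 through 4).
All prey of Moray Eel (Hawkfish 3) are at level 3 or above, so Moray Eel is at level 1 + 3 = 4.
Every consumer has at least one prey at level 3 or below, so none exceeds level 4.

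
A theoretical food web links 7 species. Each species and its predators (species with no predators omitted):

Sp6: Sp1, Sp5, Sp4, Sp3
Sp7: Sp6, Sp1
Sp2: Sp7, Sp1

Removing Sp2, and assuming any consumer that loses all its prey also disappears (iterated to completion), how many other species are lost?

Remove Sp2.
Round 1: Sp7 (all prey gone) → extinct.
Round 2: Sp6 (all prey gone) → extinct.
Round 3: Sp1 (all prey gone), Sp5 (all prey gone), Sp4 (all prey gone), Sp3 (all prey gone) → extinct.
No further losses. Total secondary extinctions: 6.

6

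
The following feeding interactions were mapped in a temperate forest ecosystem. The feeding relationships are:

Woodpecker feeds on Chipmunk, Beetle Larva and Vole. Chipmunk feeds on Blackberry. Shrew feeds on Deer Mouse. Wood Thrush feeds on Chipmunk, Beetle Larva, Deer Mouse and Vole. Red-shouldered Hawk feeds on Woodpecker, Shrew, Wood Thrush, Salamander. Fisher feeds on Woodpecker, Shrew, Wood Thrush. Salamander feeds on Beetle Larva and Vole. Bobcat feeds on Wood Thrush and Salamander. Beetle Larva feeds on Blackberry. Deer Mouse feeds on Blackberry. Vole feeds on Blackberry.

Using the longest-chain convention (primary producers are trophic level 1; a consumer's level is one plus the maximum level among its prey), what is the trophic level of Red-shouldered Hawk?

Trophic level 4

Blackberry is a producer → level 1.
Vole eats Blackberry → level 2.
Salamander eats Vole (level 2); other prey at levels: Beetle Larva 2 → level 3.
Red-shouldered Hawk eats Salamander (level 3); other prey at levels: Woodpecker 3, Wood Thrush 3, Shrew 3 → level 4.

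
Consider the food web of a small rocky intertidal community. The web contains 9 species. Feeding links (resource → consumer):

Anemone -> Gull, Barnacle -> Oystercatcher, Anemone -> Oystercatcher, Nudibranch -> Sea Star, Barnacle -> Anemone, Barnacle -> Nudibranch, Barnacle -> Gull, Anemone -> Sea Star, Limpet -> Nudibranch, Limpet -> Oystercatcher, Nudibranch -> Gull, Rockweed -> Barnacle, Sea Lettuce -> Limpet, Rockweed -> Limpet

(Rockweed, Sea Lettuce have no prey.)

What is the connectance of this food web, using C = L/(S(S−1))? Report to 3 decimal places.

C = 0.194

The web has S = 9 species and L = 14 feeding links.
C = L / (S(S−1)) = 14 / 72 = 0.1944 ≈ 0.194.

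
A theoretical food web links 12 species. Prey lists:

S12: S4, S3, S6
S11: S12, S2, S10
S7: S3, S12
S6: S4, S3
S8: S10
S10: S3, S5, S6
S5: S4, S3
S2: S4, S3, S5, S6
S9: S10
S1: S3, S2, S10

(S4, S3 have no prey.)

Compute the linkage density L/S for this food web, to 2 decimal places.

L/S = 2.00

There are L = 24 links among S = 12 species.
L/S = 24/12 = 2.0000 ≈ 2.00.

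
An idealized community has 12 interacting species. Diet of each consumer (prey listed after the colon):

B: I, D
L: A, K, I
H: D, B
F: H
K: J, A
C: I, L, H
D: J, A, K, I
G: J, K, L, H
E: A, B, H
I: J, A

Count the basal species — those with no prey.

Basal species (no prey listed): J, A.
Count: 2.

2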